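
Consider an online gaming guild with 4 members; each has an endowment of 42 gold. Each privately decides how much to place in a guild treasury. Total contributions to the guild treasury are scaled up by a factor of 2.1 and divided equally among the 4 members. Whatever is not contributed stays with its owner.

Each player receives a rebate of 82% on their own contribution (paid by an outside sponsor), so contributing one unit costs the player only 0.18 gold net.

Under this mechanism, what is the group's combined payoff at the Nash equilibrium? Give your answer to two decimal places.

490.56 gold

The effective private return per unit is now (2.1/4) / 0.18 = 2.9167 > 1, so every player's dominant strategy flips to full contribution.
So the Nash equilibrium is full contribution by all 4; the group earns 4 × (42 × 0.82 + 2.1 × 42) = 490.56.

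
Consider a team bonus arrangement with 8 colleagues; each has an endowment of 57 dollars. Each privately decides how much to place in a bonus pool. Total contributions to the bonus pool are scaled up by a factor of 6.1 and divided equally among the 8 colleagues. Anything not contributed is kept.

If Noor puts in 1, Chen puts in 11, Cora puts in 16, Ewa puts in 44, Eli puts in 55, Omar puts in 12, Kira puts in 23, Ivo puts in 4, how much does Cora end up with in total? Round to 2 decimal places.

Total contributed: 1 + 11 + 16 + 44 + 55 + 12 + 23 + 4 = 166.
Each receives 6.1 × 166 / 8 = 126.58 from the bonus pool.
Cora keeps 57 − 16 = 41, so Cora's payoff is 41 + 126.58 = 167.58.

167.58 dollars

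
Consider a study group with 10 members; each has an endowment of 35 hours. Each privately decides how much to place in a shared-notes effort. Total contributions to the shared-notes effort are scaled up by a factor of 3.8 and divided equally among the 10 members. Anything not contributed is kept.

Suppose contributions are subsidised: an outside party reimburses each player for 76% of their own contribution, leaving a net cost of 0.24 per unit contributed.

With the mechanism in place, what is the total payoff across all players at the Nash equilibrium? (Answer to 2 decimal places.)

The effective private return per unit is now (3.8/10) / 0.24 = 1.5833 > 1, so every player's dominant strategy flips to full contribution.
At the Nash equilibrium everyone contributes 35. Group total payoff = 10 × (35 × 0.76 + 3.8 × 35) = 1596.00.

1596.00 hours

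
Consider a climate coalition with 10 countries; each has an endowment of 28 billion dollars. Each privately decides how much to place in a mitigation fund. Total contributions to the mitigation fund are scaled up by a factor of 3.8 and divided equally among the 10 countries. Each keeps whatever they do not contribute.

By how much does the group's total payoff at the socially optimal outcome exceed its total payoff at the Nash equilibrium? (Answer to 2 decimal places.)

784.00 billion dollars

Each contributed unit returns 3.8/10 = 0.3800 to its contributor — below 1 — so contributing 0 is dominant for every player. At the Nash equilibrium everyone keeps their 28, and the group total is 10 × 28 = 280.
Each contributed unit returns 3.800 to the group as a whole (0.3800 to each of 10 players), which exceeds 1, so the social optimum is full contribution: group total = 3.800 × 280 = 1064.00.
Efficiency loss = 1064.00 − 280 = 784.00.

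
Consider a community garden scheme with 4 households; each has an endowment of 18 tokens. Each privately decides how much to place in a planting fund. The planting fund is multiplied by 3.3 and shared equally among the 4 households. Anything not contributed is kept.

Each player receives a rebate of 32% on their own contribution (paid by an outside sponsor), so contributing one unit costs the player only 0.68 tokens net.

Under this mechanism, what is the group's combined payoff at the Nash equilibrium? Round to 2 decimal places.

260.64 tokens

With the mechanism, a contributed unit returns (3.3/4) / 0.68 = 1.2132 per unit of net cost to the contributor — now above 1 — so contributing fully is weakly dominant for every player.
At the Nash equilibrium everyone contributes 18. Group total payoff = 4 × (18 × 0.32 + 3.3 × 18) = 260.64.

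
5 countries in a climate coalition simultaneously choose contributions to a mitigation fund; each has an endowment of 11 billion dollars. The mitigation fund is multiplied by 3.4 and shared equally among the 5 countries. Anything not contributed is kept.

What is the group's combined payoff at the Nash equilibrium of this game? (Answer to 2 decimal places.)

55.00 billion dollars

Each contributed unit returns 3.4/5 = 0.6800 to its contributor — below 1 — so contributing 0 is dominant for every player. At the Nash equilibrium everyone keeps their 11, and the group total is 5 × 11 = 55.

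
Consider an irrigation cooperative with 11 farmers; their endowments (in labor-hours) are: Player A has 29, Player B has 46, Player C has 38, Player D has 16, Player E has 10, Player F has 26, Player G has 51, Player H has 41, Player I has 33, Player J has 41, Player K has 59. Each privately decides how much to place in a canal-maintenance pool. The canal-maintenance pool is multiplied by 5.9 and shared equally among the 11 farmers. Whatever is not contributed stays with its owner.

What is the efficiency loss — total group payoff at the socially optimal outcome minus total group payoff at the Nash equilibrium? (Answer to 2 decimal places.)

1911.00 labor-hours

The private return per contributed unit is 5.9/11 = 0.5364 < 1 for every player regardless of endowment, so the Nash equilibrium is zero contribution and the group total is Σ E_j = 29 + 46 + 38 + 16 + 10 + 26 + 51 + 41 + 33 + 41 + 59 = 390.
Each contributed unit returns 5.900 to the group, so the social optimum is full contribution by everyone: group total = 5.900 × 390 = 2301.00.
Efficiency loss = (5.900 − 1) × 390 = 1911.00.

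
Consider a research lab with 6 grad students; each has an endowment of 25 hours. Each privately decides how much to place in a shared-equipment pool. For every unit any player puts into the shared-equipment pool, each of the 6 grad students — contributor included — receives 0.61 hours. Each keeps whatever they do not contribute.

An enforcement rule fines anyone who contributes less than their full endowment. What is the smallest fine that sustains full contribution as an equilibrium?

Given the others contribute fully, the best deviation is to contribute 0 (any partial contribution still incurs the fine and gives up units whose private return 0.61 is below 1).
Deviating from 25 to 0 saves 25 hours but forfeits the deviator's share of the drop in the shared-equipment pool: 0.61 × 25 = 15.25.
So the deviation gain is 25 − 15.25 = 9.75, and the fine must be at least 9.75 hours to wipe it out.

9.75 hours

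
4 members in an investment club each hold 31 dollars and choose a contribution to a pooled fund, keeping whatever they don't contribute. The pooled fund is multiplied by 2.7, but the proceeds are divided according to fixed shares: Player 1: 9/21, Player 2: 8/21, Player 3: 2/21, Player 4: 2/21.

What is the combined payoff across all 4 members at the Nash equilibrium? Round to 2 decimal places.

229.40 dollars

For player j, contributing a unit is worthwhile iff 2.7 × (j's share) ≥ 1, i.e. iff j's share is at least 0.3704.
Player 1 and Player 2 are above the threshold, contributing 31 each; the remaining 2 contribute 0. Total contributed: 62.
The pooled fund pays out 2.7 × 62 = 167.40 in total (split across the unequal shares, but the aggregate is all that matters for the group sum).
The 2 free-riders keep 31 each, adding 62. Group total = 62 + 167.40 = 229.40.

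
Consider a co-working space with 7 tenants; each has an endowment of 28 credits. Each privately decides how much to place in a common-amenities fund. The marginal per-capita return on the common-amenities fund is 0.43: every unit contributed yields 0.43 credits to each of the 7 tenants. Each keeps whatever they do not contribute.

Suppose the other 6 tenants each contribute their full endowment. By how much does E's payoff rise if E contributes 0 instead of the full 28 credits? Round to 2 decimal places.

Switching from a contribution of 28 to 0 lets E keep an extra 28 credits, but lowers the common-amenities fund by 28, which costs E their own share of that drop: 0.43 × 28 = 12.04.
Net gain = 28 − 12.04 = 15.96. The private return per contributed unit (0.43) is below 1, so free-riding is indeed the best response regardless of what the others do.

15.96 credits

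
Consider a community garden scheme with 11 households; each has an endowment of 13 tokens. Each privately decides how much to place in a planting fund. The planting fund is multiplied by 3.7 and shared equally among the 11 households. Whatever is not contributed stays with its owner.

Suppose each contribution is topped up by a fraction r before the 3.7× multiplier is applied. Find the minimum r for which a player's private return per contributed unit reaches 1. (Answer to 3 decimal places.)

With matching at rate r, one contributed unit becomes (1 + r) in the planting fund and returns 3.7 × (1 + r) / 11 to the contributor.
Setting this equal to 1: 1 + r = 11/3.7 = 2.9730.
So the minimum matching rate is r = 2.9730 − 1 = 1.973.

1.973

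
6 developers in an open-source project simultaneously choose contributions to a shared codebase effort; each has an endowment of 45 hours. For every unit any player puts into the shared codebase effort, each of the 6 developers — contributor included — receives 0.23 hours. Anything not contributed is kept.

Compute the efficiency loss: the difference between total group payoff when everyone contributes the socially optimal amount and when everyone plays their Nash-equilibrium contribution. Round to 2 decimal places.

102.60 hours

The private return per contributed unit is 0.23 < 1, so contributing 0 is dominant for every player. At the Nash equilibrium everyone keeps their 45, and the group total is 6 × 45 = 270.
Each contributed unit returns 1.380 to the group as a whole (0.23 to each of 6 players), which exceeds 1, so the social optimum is full contribution: group total = 1.380 × 270 = 372.60.
Efficiency loss = 372.60 − 270 = 102.60.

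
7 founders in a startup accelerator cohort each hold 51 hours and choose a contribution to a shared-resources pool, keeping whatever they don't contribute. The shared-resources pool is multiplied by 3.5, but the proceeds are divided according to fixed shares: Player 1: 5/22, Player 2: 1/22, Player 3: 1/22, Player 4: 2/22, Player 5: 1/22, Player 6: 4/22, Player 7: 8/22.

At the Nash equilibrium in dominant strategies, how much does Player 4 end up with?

67.23 hours

Each unit j contributes comes back to j as 3.5 × (j's share), so j prefers to contribute only if that share exceeds 1/3.5 = 0.2857; otherwise keeping the unit dominates.
The only share above 0.2857 is Player 7's 8/22, contributing 51; the remaining 6 contribute 0. Total contributed: 51.
Player 4 keeps 51 and receives 3.5 × 51 × 2/22 = 16.23 from the shared-resources pool, for a payoff of 67.23.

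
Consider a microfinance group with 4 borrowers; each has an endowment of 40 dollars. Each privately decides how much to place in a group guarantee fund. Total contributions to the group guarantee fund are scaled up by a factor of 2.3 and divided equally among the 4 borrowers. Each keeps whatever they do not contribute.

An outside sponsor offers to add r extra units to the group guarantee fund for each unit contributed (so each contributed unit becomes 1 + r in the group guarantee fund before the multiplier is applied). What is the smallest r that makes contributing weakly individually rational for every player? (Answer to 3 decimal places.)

With matching at rate r, one contributed unit becomes (1 + r) in the group guarantee fund and returns 2.3 × (1 + r) / 4 to the contributor.
Setting this equal to 1: 1 + r = 4/2.3 = 1.7391.
So the minimum matching rate is r = 1.7391 − 1 = 0.739.

0.739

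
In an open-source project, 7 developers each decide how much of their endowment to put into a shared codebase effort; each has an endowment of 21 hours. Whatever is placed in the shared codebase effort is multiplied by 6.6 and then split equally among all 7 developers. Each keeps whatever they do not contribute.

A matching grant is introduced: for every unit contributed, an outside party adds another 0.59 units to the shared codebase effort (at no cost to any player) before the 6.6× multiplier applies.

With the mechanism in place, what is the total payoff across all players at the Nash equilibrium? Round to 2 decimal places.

1542.62 hours

With the mechanism, a contributed unit returns 6.6 × 1.59 / 7 = 1.4991 per unit of net cost to the contributor — now above 1 — so contributing fully is weakly dominant for every player.
At the Nash equilibrium everyone contributes 21. Group total payoff = 6.6 × 1.59 × 147 = 1542.62.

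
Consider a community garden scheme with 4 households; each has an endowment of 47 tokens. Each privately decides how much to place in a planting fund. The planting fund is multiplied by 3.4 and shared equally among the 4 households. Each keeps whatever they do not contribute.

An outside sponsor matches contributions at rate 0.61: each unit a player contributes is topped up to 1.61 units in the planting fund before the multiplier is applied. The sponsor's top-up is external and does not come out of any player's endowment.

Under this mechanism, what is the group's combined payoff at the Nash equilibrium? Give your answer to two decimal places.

The effective private return per unit is now 3.4 × 1.61 / 4 = 1.3685 > 1, so every player's dominant strategy flips to full contribution.
So the Nash equilibrium is full contribution by all 4; the group earns 3.4 × 1.61 × 188 = 1029.11.

1029.11 tokens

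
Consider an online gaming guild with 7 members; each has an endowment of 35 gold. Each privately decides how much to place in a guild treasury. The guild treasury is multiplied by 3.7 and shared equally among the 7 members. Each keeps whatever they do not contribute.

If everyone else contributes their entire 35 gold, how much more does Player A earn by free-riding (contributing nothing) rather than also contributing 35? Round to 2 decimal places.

Switching from a contribution of 35 to 0 lets Player A keep an extra 35 gold, but lowers the guild treasury by 35, which costs Player A their own share of that drop: 3.7/7 × 35 = 18.50.
Net gain = 35 − 18.50 = 16.50. The private return per contributed unit (0.5286) is below 1, so free-riding is indeed the best response regardless of what the others do.

16.50 gold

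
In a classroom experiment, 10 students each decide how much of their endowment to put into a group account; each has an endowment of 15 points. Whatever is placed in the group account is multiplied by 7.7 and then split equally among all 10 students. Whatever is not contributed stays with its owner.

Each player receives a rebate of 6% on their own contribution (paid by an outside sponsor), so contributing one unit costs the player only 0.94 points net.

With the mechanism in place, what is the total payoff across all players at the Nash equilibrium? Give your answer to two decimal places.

150.00 points

The effective private return is (7.7/10) / 0.94 = 0.8191, which is still under 1, so the mechanism doesn't change anyone's dominant strategy: zero contribution.
Everyone keeps their endowment and the group total is 10 × 15 = 150.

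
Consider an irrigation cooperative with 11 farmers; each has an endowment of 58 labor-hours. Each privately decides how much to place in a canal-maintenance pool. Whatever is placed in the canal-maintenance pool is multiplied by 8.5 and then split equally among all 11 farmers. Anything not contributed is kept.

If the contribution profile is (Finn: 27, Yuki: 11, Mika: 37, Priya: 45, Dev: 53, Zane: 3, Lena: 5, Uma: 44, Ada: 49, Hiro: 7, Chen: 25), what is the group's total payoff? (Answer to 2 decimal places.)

2933.00 labor-hours

Total contributed: 27 + 11 + 37 + 45 + 53 + 3 + 5 + 44 + 49 + 7 + 25 = 306; total kept: 11 × 58 − 306 = 332.
The canal-maintenance pool pays out 8.5 × 306 = 2601.00 in aggregate.
Group total = 332 + 2601.00 = 2933.00.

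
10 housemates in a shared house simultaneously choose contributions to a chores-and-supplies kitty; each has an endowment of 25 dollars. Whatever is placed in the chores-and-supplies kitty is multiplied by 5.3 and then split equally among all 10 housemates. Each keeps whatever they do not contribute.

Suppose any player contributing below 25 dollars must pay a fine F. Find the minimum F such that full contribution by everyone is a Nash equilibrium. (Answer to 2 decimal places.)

Given the others contribute fully, the best deviation is to contribute 0 (any partial contribution still incurs the fine and gives up units whose private return 0.5300 is below 1).
Deviating from 25 to 0 saves 25 dollars but forfeits the deviator's share of the drop in the chores-and-supplies kitty: 5.3/10 × 25 = 13.25.
So the deviation gain is 25 − 13.25 = 11.75, and the fine must be at least 11.75 dollars to wipe it out.

11.75 dollars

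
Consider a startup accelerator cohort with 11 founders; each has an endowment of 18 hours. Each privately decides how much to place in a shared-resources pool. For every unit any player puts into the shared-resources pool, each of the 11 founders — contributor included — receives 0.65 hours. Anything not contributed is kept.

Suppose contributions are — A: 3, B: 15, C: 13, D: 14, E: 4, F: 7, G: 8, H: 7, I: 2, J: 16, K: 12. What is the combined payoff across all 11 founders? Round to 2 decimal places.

Total contributed: 3 + 15 + 13 + 14 + 4 + 7 + 8 + 7 + 2 + 16 + 12 = 101; total kept: 11 × 18 − 101 = 97.
The shared-resources pool pays out 0.65 × 11 × 101 = 722.15 in aggregate.
Group total = 97 + 722.15 = 819.15.

819.15 hours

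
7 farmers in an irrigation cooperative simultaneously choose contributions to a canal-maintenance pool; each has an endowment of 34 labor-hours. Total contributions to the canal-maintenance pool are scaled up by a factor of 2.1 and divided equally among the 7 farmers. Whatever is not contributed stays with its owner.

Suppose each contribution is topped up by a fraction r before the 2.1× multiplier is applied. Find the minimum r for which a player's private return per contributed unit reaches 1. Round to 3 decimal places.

2.333

With matching at rate r, one contributed unit becomes (1 + r) in the canal-maintenance pool and returns 2.1 × (1 + r) / 7 to the contributor.
Setting this equal to 1: 1 + r = 7/2.1 = 3.3333.
So the minimum matching rate is r = 3.3333 − 1 = 2.333.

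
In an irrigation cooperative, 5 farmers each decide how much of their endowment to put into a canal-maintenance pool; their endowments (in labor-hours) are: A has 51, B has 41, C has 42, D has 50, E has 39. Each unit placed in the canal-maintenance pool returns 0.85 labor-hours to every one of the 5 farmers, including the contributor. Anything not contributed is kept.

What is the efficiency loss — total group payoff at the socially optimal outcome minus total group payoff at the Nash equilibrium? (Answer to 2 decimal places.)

The private return per contributed unit is 0.85 < 1 for everyone, so the Nash equilibrium is zero contribution and the group total is Σ E_j = 51 + 41 + 42 + 50 + 39 = 223.
Each contributed unit returns 4.250 to the group, so the social optimum is full contribution by everyone: group total = 4.250 × 223 = 947.75.
Efficiency loss = (4.250 − 1) × 223 = 724.75.

724.75 labor-hours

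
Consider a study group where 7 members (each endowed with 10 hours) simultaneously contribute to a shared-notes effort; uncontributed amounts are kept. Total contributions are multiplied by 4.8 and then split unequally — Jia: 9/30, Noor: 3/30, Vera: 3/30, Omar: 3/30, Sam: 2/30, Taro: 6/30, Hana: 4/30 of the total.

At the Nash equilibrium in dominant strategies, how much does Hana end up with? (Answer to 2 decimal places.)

16.40 hours

For player j, contributing a unit is worthwhile iff 4.8 × (j's share) ≥ 1, i.e. iff j's share is at least 0.2083.
The only share above 0.2083 is Jia's 9/30, contributing 10; the remaining 6 contribute 0. Total contributed: 10.
Hana keeps 10 and receives 4.8 × 10 × 4/30 = 6.40 from the shared-notes effort, for a payoff of 16.40.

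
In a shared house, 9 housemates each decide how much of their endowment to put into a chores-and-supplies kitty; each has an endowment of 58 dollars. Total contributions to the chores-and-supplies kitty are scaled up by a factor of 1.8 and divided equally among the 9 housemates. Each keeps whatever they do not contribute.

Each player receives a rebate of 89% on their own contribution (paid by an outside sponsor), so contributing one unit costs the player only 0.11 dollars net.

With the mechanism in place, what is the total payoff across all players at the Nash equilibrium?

1404.18 dollars

The effective private return per unit is now (1.8/9) / 0.11 = 1.8182 > 1, so every player's dominant strategy flips to full contribution.
So the Nash equilibrium is full contribution by all 9; the group earns 9 × (58 × 0.89 + 1.8 × 58) = 1404.18.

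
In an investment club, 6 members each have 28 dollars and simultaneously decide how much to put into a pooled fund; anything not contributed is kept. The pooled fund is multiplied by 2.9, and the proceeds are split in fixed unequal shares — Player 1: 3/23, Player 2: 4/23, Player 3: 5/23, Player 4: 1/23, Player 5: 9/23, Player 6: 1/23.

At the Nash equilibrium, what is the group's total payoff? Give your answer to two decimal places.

Player j's private return per contributed unit is 2.9 × (j's share). Contributing is weakly dominant for j when that share is at least 1/2.9 = 0.3448, and contributing 0 is dominant otherwise.
The only share above 0.3448 is Player 5's 9/23, contributing 28; the remaining 5 contribute 0. Total contributed: 28.
The pooled fund pays out 2.9 × 28 = 81.20 in total (split across the unequal shares, but the aggregate is all that matters for the group sum).
The 5 free-riders keep 28 each, adding 140. Group total = 140 + 81.20 = 221.20.

221.20 dollars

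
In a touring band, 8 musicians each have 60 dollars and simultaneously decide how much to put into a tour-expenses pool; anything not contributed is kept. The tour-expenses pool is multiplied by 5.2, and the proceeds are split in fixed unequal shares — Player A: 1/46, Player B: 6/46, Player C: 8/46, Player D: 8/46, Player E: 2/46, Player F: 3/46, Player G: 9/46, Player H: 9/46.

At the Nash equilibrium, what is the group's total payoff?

984.00 dollars

A player with share s gets back 5.2·s per unit contributed, so full contribution is dominant for anyone with s > 1/5.2 = 0.1923 and zero contribution is dominant for anyone below.
Player G and Player H clear that bar, contributing 60 each; the remaining 6 contribute 0. Total contributed: 120.
The tour-expenses pool pays out 5.2 × 120 = 624.00 in total (split across the unequal shares, but the aggregate is all that matters for the group sum).
The 6 free-riders keep 60 each, adding 360. Group total = 360 + 624.00 = 984.00.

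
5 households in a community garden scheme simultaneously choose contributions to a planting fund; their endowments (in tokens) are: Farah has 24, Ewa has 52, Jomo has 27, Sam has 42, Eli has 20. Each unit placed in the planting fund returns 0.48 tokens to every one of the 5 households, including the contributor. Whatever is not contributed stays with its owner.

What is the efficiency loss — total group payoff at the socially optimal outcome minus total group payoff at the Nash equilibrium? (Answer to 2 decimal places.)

The private return per contributed unit is 0.48 < 1 for everyone, so the Nash equilibrium is zero contribution and the group total is Σ E_j = 24 + 52 + 27 + 42 + 20 = 165.
Each contributed unit returns 2.400 to the group, so the social optimum is full contribution by everyone: group total = 2.400 × 165 = 396.00.
Efficiency loss = (2.400 − 1) × 165 = 231.00.

231.00 tokens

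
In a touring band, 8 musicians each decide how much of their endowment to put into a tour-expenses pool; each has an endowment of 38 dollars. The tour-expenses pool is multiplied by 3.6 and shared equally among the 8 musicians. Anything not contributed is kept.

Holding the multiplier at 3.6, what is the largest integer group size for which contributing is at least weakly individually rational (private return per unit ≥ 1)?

3

Private return per unit is 3.6/(group size), which is ≥ 1 whenever the group size is ≤ 3.6.
The largest such integer is 3.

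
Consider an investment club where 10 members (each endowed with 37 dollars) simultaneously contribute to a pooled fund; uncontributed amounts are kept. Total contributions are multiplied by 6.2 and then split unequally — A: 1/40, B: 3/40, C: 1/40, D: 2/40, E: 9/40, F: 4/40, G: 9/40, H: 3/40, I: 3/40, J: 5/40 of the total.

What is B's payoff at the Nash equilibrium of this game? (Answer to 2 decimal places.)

A player with share s gets back 6.2·s per unit contributed, so full contribution is dominant for anyone with s > 1/6.2 = 0.1613 and zero contribution is dominant for anyone below.
E and G are above the threshold, contributing 37 each; the remaining 8 contribute 0. Total contributed: 74.
B keeps 37 and receives 6.2 × 74 × 3/40 = 34.41 from the pooled fund, for a payoff of 71.41.

71.41 dollars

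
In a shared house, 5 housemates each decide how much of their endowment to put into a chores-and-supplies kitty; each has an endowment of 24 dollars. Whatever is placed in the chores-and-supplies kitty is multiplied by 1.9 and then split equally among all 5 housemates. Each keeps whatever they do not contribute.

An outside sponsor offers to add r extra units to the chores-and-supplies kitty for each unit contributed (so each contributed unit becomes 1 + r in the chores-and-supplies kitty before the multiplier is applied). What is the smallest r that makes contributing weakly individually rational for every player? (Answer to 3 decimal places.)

1.632

With matching at rate r, one contributed unit becomes (1 + r) in the chores-and-supplies kitty and returns 1.9 × (1 + r) / 5 to the contributor.
Setting this equal to 1: 1 + r = 5/1.9 = 2.6316.
So the minimum matching rate is r = 2.6316 − 1 = 1.632.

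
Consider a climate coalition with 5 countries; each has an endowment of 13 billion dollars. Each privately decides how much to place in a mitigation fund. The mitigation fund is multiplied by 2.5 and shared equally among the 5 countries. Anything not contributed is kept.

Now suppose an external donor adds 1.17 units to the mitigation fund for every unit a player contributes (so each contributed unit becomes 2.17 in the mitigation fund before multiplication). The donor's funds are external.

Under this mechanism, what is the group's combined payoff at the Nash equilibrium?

352.63 billion dollars

The effective private return per unit is now 2.5 × 2.17 / 5 = 1.0850 > 1, so every player's dominant strategy flips to full contribution.
At the Nash equilibrium everyone contributes 13. Group total payoff = 2.5 × 2.17 × 65 = 352.63.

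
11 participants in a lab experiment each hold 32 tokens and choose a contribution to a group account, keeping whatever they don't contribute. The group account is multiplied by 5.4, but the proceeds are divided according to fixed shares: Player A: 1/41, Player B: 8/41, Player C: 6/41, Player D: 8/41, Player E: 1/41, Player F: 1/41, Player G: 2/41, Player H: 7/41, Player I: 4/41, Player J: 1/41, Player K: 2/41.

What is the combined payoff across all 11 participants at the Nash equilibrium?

Each unit j contributes comes back to j as 5.4 × (j's share), so j prefers to contribute only if that share exceeds 1/5.4 = 0.1852; otherwise keeping the unit dominates.
The shares above 0.1852 belong to Player B and Player D, contributing 32 each; the remaining 9 contribute 0. Total contributed: 64.
The group account pays out 5.4 × 64 = 345.60 in total (split across the unequal shares, but the aggregate is all that matters for the group sum).
The 9 free-riders keep 32 each, adding 288. Group total = 288 + 345.60 = 633.60.

633.60 tokens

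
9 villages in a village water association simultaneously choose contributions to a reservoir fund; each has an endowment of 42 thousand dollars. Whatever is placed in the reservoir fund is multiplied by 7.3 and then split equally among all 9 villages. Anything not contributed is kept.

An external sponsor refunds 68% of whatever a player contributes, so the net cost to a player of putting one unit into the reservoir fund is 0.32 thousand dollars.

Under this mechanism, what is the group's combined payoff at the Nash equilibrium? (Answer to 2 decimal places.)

With the mechanism, a contributed unit returns (7.3/9) / 0.32 = 2.5347 per unit of net cost to the contributor — now above 1 — so contributing fully is weakly dominant for every player.
So the Nash equilibrium is full contribution by all 9; the group earns 9 × (42 × 0.68 + 7.3 × 42) = 3016.44.

3016.44 thousand dollars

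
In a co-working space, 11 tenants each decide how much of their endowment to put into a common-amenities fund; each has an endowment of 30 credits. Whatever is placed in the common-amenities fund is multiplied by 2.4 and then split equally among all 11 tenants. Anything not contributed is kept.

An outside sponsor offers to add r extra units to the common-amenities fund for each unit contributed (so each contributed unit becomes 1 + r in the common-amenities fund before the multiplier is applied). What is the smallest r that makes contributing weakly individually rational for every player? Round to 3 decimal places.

With matching at rate r, one contributed unit becomes (1 + r) in the common-amenities fund and returns 2.4 × (1 + r) / 11 to the contributor.
Setting this equal to 1: 1 + r = 11/2.4 = 4.5833.
So the minimum matching rate is r = 4.5833 − 1 = 3.583.

3.583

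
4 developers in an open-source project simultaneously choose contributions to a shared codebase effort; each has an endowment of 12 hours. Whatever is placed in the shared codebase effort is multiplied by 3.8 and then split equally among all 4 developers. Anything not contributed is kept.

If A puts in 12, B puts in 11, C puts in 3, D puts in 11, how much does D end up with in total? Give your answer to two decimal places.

36.15 hours

Total contributed: 12 + 11 + 3 + 11 = 37.
Each receives 3.8 × 37 / 4 = 35.15 from the shared codebase effort.
D keeps 12 − 11 = 1, so D's payoff is 1 + 35.15 = 36.15.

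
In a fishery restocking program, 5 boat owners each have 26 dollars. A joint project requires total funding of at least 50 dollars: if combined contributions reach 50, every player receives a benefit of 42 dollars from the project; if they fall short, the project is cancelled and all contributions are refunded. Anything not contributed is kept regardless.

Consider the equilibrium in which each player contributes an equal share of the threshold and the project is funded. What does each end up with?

Equal share of the threshold: 50/5 = 10.
At this profile no one gains by cutting their contribution: any cut drops the total below 50, the project is cancelled, contributions are refunded, and the deviator ends with 26, which is less than 26 − 10 + 42 = 58. Contributing more than 10 just wastes the excess. So contributing exactly 10 is a best response.
Each player's payoff: 26 − 10 + 42 = 58.

58 dollars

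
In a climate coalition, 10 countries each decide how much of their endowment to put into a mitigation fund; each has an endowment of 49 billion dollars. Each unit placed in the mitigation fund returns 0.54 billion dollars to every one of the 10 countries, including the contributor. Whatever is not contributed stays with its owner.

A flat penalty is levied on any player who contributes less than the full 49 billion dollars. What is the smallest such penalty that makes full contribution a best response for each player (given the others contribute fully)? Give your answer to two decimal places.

Given the others contribute fully, the best deviation is to contribute 0 (any partial contribution still incurs the fine and gives up units whose private return 0.54 is below 1).
Deviating from 49 to 0 saves 49 billion dollars but forfeits the deviator's share of the drop in the mitigation fund: 0.54 × 49 = 26.46.
So the deviation gain is 49 − 26.46 = 22.54, and the fine must be at least 22.54 billion dollars to wipe it out.

22.54 billion dollars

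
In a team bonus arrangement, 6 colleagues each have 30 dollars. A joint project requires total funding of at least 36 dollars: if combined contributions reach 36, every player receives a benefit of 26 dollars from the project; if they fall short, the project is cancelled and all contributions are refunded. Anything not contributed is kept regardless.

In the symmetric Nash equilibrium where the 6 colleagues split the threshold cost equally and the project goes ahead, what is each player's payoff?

Equal share of the threshold: 36/6 = 6.
At this profile no one gains by cutting their contribution: any cut drops the total below 36, the project is cancelled, contributions are refunded, and the deviator ends with 30, which is less than 30 − 6 + 26 = 50. Contributing more than 6 just wastes the excess. So contributing exactly 6 is a best response.
Each player's payoff: 30 − 6 + 26 = 50.

50 dollars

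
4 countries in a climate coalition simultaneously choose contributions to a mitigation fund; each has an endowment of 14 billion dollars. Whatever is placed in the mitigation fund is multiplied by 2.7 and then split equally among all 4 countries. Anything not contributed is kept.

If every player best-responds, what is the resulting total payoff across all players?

Each contributed unit returns 2.7/4 = 0.6750 to its contributor — below 1 — so contributing 0 is dominant for every player. At the Nash equilibrium everyone keeps their 14, and the group total is 4 × 14 = 56.

56.00 billion dollars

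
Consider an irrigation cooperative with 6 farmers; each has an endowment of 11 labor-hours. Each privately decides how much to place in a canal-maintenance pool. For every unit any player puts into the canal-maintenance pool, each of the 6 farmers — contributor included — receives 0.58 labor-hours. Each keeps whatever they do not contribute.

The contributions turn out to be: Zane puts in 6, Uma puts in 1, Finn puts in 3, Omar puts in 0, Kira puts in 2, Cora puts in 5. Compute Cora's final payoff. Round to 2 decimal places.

Total contributed: 6 + 1 + 3 + 0 + 2 + 5 = 17.
Each receives 0.58 × 17 = 9.86 from the canal-maintenance pool.
Cora keeps 11 − 5 = 6, so Cora's payoff is 6 + 9.86 = 15.86.

15.86 labor-hours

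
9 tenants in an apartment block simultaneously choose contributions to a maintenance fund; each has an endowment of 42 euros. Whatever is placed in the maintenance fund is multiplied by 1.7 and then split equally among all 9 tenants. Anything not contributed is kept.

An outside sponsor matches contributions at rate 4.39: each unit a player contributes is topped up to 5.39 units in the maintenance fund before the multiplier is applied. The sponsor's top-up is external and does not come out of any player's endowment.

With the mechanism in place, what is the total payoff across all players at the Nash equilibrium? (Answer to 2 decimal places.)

With the mechanism, a contributed unit returns 1.7 × 5.39 / 9 = 1.0181 per unit of net cost to the contributor — now above 1 — so contributing fully is weakly dominant for every player.
So the Nash equilibrium is full contribution by all 9; the group earns 1.7 × 5.39 × 378 = 3463.61.

3463.61 euros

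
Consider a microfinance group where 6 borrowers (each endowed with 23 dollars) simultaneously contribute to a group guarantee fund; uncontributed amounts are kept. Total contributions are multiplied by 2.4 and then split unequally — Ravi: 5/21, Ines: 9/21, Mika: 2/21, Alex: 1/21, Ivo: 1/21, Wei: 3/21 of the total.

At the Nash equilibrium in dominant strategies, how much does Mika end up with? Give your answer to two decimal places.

28.26 dollars

Each unit j contributes comes back to j as 2.4 × (j's share), so j prefers to contribute only if that share exceeds 1/2.4 = 0.4167; otherwise keeping the unit dominates.
Ines alone (share 9/21) is above the threshold, contributing 23; the remaining 5 contribute 0. Total contributed: 23.
Mika keeps 23 and receives 2.4 × 23 × 2/21 = 5.26 from the group guarantee fund, for a payoff of 28.26.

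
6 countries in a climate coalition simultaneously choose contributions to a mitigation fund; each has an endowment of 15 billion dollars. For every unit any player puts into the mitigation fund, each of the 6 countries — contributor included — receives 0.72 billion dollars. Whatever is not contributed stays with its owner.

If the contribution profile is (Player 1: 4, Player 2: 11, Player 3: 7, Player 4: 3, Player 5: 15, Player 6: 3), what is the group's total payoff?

232.76 billion dollars

Total contributed: 4 + 11 + 7 + 3 + 15 + 3 = 43; total kept: 6 × 15 − 43 = 47.
The mitigation fund pays out 0.72 × 6 × 43 = 185.76 in aggregate.
Group total = 47 + 185.76 = 232.76.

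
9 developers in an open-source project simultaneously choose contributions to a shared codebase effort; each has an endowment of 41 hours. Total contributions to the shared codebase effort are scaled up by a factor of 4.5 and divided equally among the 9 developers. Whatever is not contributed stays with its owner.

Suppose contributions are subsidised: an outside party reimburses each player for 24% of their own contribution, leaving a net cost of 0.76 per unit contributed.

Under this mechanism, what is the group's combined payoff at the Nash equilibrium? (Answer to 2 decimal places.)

The effective private return is (4.5/9) / 0.76 = 0.6579, which is still under 1, so the mechanism doesn't change anyone's dominant strategy: zero contribution.
At the Nash equilibrium no one contributes; group total payoff = 9 × 41 = 369.

369.00 hours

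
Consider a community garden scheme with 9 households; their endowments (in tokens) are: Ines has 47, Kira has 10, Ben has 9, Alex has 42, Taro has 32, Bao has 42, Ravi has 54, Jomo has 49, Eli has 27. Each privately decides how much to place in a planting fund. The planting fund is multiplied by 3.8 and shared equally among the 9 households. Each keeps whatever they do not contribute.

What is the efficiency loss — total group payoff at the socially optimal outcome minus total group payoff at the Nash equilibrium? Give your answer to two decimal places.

873.60 tokens

The private return per contributed unit is 3.8/9 = 0.4222 < 1 for every player regardless of endowment, so the Nash equilibrium is zero contribution and the group total is Σ E_j = 47 + 10 + 9 + 42 + 32 + 42 + 54 + 49 + 27 = 312.
Each contributed unit returns 3.800 to the group, so the social optimum is full contribution by everyone: group total = 3.800 × 312 = 1185.60.
Efficiency loss = (3.800 − 1) × 312 = 873.60.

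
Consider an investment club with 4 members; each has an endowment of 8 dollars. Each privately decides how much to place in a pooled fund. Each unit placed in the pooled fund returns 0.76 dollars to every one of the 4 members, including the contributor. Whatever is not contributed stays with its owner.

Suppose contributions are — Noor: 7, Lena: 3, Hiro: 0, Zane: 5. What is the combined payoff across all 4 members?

Total contributed: 7 + 3 + 0 + 5 = 15; total kept: 4 × 8 − 15 = 17.
The pooled fund pays out 0.76 × 4 × 15 = 45.60 in aggregate.
Group total = 17 + 45.60 = 62.60.

62.60 dollars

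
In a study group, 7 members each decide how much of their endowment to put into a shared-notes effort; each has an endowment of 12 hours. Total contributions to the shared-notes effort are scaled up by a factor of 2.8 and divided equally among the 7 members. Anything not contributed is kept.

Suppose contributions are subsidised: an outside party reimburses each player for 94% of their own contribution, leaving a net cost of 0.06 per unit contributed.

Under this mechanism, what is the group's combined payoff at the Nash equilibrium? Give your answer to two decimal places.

The effective private return per unit is now (2.8/7) / 0.06 = 6.6667 > 1, so every player's dominant strategy flips to full contribution.
So the Nash equilibrium is full contribution by all 7; the group earns 7 × (12 × 0.94 + 2.8 × 12) = 314.16.

314.16 hours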